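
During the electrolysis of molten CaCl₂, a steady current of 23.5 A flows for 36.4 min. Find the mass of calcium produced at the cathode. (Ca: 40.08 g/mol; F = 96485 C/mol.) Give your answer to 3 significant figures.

10.7 g

Q = It = 23.5 × 2184 = 51320 C
n(e⁻) = Q/F = 51320/96485 = 0.5319 mol
Ca²⁺ + 2e⁻ → Ca, so n(Ca) = 0.5319 / 2 = 0.2660 mol
m = 0.2660 × 40.08 = 10.7 g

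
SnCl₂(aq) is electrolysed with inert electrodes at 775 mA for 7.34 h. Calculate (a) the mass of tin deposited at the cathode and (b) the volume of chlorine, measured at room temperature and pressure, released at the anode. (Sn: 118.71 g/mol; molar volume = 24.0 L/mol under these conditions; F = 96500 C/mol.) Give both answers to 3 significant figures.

Q = 0.775 × 26424 = 20480 C; n(e⁻) = 20480 / 96500 = 0.2122 mol
Cathode: Sn²⁺ + 2e⁻ → Sn → n(Sn) = 0.2122/2 = 0.1061 mol → 12.6 g
Anode: 2Cl⁻ → Cl₂ + 2e⁻ → n(Cl₂) = 0.2122/2 = 0.1061 mol → 2.55 L

12.6 g Sn; 2.55 L Cl₂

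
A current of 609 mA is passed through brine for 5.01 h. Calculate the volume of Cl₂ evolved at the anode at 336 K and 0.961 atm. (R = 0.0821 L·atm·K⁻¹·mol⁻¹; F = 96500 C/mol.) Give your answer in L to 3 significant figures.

1.63 L

Q = It = 0.609 × 18036 = 10980 C
Moles of electrons = 10980 / 96500 = 0.1138 mol
2Cl⁻ → Cl₂ + 2e⁻, so n(Cl₂) = 0.1138 / 2 = 0.05690 mol
V = nRT/P = 0.05690 × 0.0821 × 336 / 0.961 = 1.633 L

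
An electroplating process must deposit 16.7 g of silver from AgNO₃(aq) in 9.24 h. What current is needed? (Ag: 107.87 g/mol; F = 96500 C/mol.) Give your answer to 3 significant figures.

0.449 A

n(Ag) = 16.7 / 107.87 = 0.1548 mol
Ag⁺ + e⁻ → Ag, so n(e⁻) = 0.1548 mol
Q = 0.1548 × 96500 = 14940 C
I = Q / t = 14940 / 33264 s = 0.449 A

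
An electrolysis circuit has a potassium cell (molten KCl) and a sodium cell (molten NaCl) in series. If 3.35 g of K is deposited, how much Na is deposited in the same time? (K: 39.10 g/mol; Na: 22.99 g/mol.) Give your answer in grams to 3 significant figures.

n(K) = 3.35 / 39.10 = 0.08568 mol
K⁺ + e⁻ → K, so n(e⁻) = 0.08568 mol
In series, the same 0.08568 mol of electrons flows through the second cell.
Na⁺ + e⁻ → Na, so n(Na) = 0.08568 mol
m(Na) = 0.08568 × 22.99 = 1.97 g

1.97 g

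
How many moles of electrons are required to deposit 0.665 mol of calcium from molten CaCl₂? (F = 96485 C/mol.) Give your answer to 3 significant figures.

1.33 mol

Ca²⁺ + 2e⁻ → Ca, so n(e⁻) = 2 × 0.665 = 1.330 mol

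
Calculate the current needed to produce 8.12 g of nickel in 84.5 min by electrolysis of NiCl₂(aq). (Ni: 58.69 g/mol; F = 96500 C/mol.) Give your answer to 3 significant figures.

n(Ni) = 8.12 / 58.69 = 0.1384 mol
Ni²⁺ + 2e⁻ → Ni, so n(e⁻) = 2 × 0.1384 = 0.2768 mol
Q = 0.2768 × 96500 = 26710 C
I = Q / t = 26710 / 5070 s = 5.27 A

5.27 A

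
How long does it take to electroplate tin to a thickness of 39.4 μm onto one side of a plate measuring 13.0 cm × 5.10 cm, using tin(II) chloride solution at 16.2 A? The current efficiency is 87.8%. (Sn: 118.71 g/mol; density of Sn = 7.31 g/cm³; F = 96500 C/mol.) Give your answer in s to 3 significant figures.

Plated area = 13.0 × 5.10 = 66.30 cm²
Volume = 66.30 × 39.4×10⁻⁴ cm = 0.2612 cm³
m(Sn) = 0.2612 × 7.31 = 1.909 g
n(Sn) = 1.909 / 118.71 = 0.01608 mol; n(e⁻) = 2 × 0.01608 = 0.03216 mol
Q = 0.03216 × 96500 / 0.878 = 3535 C
t = 3535 / 16.2 = 218.2 s

218 s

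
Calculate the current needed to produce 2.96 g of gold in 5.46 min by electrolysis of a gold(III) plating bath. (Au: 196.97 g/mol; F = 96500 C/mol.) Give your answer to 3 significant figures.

13.3 A

n(Au) = 2.96 / 196.97 = 0.01503 mol
Au³⁺ + 3e⁻ → Au, so n(e⁻) = 3 × 0.01503 = 0.04509 mol
Q = 0.04509 × 96500 = 4351 C
I = Q / t = 4351 / 327.6 s = 13.3 A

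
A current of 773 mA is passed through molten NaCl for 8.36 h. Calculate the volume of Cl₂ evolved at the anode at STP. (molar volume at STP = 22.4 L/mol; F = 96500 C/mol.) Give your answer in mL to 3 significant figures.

Q = It = 0.773 × 30096 = 23260 C
Moles of electrons = 23260 / 96500 = 0.2410 mol
2Cl⁻ → Cl₂ + 2e⁻, so n(Cl₂) = 0.2410 / 2 = 0.1205 mol
V = 0.1205 × 22.4 = 2.699 L
= 2700 mL

2700 mL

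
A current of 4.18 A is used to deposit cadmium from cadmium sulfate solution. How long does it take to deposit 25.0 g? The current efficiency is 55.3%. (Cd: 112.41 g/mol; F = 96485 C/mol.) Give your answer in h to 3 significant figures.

5.16 h

n(Cd) = 25.0 / 112.41 = 0.2224 mol
Cd²⁺ + 2e⁻ → Cd, so n(e⁻) = 2 × 0.2224 = 0.4448 mol
Q = 0.4448 × 96485 / 0.553 = 77610 C
t = Q / I = 77610 / 4.18 = 18570 s = 5.16 h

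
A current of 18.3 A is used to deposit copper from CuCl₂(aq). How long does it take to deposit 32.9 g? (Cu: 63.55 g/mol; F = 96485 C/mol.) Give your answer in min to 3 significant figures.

n(Cu) = 32.9 / 63.55 = 0.5177 mol
Cu²⁺ + 2e⁻ → Cu, so n(e⁻) = 2 × 0.5177 = 1.035 mol
Q = 1.035 × 96485 = 99860 C
t = Q / I = 99860 / 18.3 = 5457 s = 91.0 min

91.0 min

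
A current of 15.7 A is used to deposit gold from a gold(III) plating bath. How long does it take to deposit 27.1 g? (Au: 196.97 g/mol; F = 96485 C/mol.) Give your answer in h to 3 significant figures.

n(Au) = 27.1 / 196.97 = 0.1376 mol
Au³⁺ + 3e⁻ → Au, so n(e⁻) = 3 × 0.1376 = 0.4128 mol
Q = 0.4128 × 96485 = 39830 C
t = Q / I = 39830 / 15.7 = 2537 s = 0.705 h

0.705 h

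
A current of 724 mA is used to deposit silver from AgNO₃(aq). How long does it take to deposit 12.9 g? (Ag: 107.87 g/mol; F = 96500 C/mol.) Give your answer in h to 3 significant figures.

4.43 h

n(Ag) = 12.9 / 107.87 = 0.1196 mol
Ag⁺ + e⁻ → Ag, so n(e⁻) = 0.1196 mol
Q = 0.1196 × 96500 = 11540 C
t = Q / I = 11540 / 0.724 = 15940 s = 4.43 h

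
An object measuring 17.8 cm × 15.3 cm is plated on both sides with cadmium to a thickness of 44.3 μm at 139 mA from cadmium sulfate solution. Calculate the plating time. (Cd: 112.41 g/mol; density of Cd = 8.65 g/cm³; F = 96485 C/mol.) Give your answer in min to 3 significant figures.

Plated area = 2 × 17.8 × 15.3 = 544.7 cm²
Volume = 544.7 × 44.3×10⁻⁴ cm = 2.413 cm³
m(Cd) = 2.413 × 8.65 = 20.87 g
n(Cd) = 20.87 / 112.41 = 0.1857 mol; n(e⁻) = 2 × 0.1857 = 0.3714 mol
Q = 0.3714 × 96485 = 35830 C
t = 35830 / 0.139 = 2.578×10^5 s = 4300 min

4300 min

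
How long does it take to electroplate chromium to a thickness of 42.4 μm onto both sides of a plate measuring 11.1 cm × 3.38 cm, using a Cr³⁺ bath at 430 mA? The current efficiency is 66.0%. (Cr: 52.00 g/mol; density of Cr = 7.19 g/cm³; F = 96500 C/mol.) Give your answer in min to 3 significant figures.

Plated area = 2 × 11.1 × 3.38 = 75.04 cm²
Volume = 75.04 × 42.4×10⁻⁴ cm = 0.3182 cm³
m(Cr) = 0.3182 × 7.19 = 2.288 g
n(Cr) = 2.288 / 52.00 = 0.04400 mol; n(e⁻) = 3 × 0.04400 = 0.1320 mol
Q = 0.1320 × 96500 / 0.660 = 19300 C
t = 19300 / 0.430 = 44880 s = 748 min

748 min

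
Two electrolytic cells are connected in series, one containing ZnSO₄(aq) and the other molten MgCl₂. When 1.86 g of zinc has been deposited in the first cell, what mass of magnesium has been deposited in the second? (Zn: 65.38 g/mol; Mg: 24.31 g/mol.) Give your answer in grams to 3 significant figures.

0.692 g

n(Zn) = 1.86 / 65.38 = 0.02845 mol
Zn²⁺ + 2e⁻ → Zn, so n(e⁻) = 2 × 0.02845 = 0.05690 mol
The cells are in series, so the same charge (and hence the same n(e⁻) = 0.05690 mol) passes through both.
Mg²⁺ + 2e⁻ → Mg, so n(Mg) = 0.05690 / 2 = 0.02845 mol
m(Mg) = 0.02845 × 24.31 = 0.692 g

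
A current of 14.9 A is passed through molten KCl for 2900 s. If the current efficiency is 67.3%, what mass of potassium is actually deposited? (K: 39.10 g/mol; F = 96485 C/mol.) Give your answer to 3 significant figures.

11.8 g

Q = 14.9 × 2900 = 43210 C
n(e⁻) = 43210 / 96485 = 0.4478 mol
K⁺ + e⁻ → K, so theoretical m(K) = 0.4478 × 39.10 = 17.51 g
Actual mass = 67.3% × 17.51 = 11.8 g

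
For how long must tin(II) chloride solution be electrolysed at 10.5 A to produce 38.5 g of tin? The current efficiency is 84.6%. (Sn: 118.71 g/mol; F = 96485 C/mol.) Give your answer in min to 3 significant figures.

n(Sn) = 38.5 / 118.71 = 0.3243 mol
Sn²⁺ + 2e⁻ → Sn, so n(e⁻) = 2 × 0.3243 = 0.6486 mol
Q = 0.6486 × 96485 / 0.846 = 73970 C
t = Q / I = 73970 / 10.5 = 7045 s = 117 min

117 min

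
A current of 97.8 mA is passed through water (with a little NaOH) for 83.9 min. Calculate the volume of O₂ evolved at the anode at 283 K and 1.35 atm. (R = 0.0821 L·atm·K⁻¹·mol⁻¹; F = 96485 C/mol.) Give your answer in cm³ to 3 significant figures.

Charge passed = 0.0978 × 5034 = 492.3 C
Moles of electrons = 492.3 / 96485 = 0.005102 mol
2H₂O → O₂ + 4H⁺ + 4e⁻, so n(O₂) = 0.005102 / 4 = 0.001276 mol
V = nRT/P = 0.001276 × 0.0821 × 283 / 1.35 = 0.02196 L
= 22.0 cm³

22.0 cm³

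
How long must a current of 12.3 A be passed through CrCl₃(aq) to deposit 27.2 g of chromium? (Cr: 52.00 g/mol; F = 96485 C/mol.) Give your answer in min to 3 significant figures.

n(Cr) = 27.2 / 52.00 = 0.5231 mol
Cr³⁺ + 3e⁻ → Cr, so n(e⁻) = 3 × 0.5231 = 1.569 mol
Q = 1.569 × 96485 = 1.514×10^5 C
t = Q / I = 1.514×10^5 / 12.3 = 12310 s = 205 min

205 min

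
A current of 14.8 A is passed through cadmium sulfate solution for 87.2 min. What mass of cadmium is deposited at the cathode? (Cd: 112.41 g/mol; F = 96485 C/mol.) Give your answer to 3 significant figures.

Q = It = 14.8 × 5232 = 77430 C
n(e⁻) = Q/F = 77430/96485 = 0.8025 mol
Cd²⁺ + 2e⁻ → Cd, so n(Cd) = 0.8025 / 2 = 0.4013 mol
m = 0.4013 × 112.41 = 45.1 g

45.1 g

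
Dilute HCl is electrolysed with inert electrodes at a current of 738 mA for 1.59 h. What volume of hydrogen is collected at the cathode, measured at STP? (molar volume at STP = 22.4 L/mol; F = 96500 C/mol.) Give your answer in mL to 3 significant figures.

490 mL

Q = It = 0.738 × 5724 = 4224 C
n(e⁻) = Q/F = 4224/96500 = 0.04377 mol
2H⁺ + 2e⁻ → H₂, so n(H₂) = 0.04377 / 2 = 0.02189 mol
V = 0.02189 × 22.4 = 0.4903 L
= 490 mL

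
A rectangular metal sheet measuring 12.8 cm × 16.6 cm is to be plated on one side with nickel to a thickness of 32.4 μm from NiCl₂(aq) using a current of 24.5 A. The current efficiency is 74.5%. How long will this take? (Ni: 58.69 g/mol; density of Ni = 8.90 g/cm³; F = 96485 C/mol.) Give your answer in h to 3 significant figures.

Plated area = 12.8 × 16.6 = 212.5 cm²
Volume = 212.5 × 32.4×10⁻⁴ cm = 0.6885 cm³
m(Ni) = 0.6885 × 8.90 = 6.128 g
n(Ni) = 6.128 / 58.69 = 0.1044 mol; n(e⁻) = 2 × 0.1044 = 0.2088 mol
Q = 0.2088 × 96485 / 0.745 = 27040 C
t = 27040 / 24.5 = 1104 s = 0.307 h

0.307 h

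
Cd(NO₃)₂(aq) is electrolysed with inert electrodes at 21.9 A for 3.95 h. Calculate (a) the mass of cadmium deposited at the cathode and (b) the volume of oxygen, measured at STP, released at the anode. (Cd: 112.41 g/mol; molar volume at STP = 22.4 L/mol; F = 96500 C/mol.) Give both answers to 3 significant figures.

Q = 21.9 × 14220 = 3.114×10^5 C; n(e⁻) = 3.114×10^5 / 96500 = 3.227 mol
Cathode: Cd²⁺ + 2e⁻ → Cd → n(Cd) = 3.227/2 = 1.614 mol → 181 g
Anode: 2H₂O → O₂ + 4H⁺ + 4e⁻ → n(O₂) = 3.227/4 = 0.8068 mol → 18.1 L

181 g Cd; 18.1 L O₂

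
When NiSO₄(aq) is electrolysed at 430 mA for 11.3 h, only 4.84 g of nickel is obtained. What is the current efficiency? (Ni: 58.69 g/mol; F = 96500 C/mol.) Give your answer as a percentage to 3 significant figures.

Q = 0.430 × 40680 = 17490 C
n(e⁻) = 17490 / 96500 = 0.1812 mol
Ni²⁺ + 2e⁻ → Ni, so theoretical n(Ni) = 0.09060 mol → 5.317 g
Efficiency = 4.84 / 5.317 = 0.9103 = 91.0%

91.0%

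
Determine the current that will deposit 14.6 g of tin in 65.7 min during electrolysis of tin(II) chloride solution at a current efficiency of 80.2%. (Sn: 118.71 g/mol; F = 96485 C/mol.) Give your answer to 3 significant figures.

n(Sn) = 14.6 / 118.71 = 0.1230 mol
Sn²⁺ + 2e⁻ → Sn, so n(e⁻) = 2 × 0.1230 = 0.2460 mol
Q = 0.2460 × 96485 / 0.802 = 29600 C
I = Q / t = 29600 / 3942 s = 7.51 A

7.51 A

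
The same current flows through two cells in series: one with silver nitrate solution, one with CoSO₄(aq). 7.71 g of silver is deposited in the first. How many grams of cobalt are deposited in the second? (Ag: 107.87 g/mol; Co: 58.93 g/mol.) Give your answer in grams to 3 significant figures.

2.11 g

n(Ag) = 7.71 / 107.87 = 0.07147 mol
Ag⁺ + e⁻ → Ag, so n(e⁻) = 0.07147 mol
The cells are in series, so the same charge (and hence the same n(e⁻) = 0.07147 mol) passes through both.
Co²⁺ + 2e⁻ → Co, so n(Co) = 0.07147 / 2 = 0.03574 mol
m(Co) = 0.03574 × 58.93 = 2.11 g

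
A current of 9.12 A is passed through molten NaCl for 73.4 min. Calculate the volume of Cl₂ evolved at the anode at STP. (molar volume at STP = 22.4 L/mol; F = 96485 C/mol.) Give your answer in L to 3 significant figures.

4.66 L

Charge passed = 9.12 × 4404 = 40160 C
n(e⁻) = 40160 / 96485 = 0.4162 mol
2Cl⁻ → Cl₂ + 2e⁻, so n(Cl₂) = 0.4162 / 2 = 0.2081 mol
V = 0.2081 × 22.4 = 4.661 L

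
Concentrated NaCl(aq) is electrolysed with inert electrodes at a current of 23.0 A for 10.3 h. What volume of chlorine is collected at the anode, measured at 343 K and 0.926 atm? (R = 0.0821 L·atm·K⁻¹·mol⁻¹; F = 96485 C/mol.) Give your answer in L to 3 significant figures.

Q = It = 23.0 × 37080 = 8.528×10^5 C
n(e⁻) = Q/F = 8.528×10^5/96485 = 8.839 mol
2Cl⁻ → Cl₂ + 2e⁻, so n(Cl₂) = 8.839 / 2 = 4.420 mol
V = nRT/P = 4.420 × 0.0821 × 343 / 0.926 = 134.4 L

134 L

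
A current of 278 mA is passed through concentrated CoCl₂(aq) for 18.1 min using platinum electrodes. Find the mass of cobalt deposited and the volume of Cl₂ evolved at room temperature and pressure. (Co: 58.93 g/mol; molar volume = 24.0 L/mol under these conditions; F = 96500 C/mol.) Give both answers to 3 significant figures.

0.0922 g Co; 0.0375 L Cl₂

Q = 0.278 × 1086 = 301.9 C; n(e⁻) = 301.9 / 96500 = 0.003128 mol
Cathode: Co²⁺ + 2e⁻ → Co → n(Co) = 0.003128/2 = 0.001564 mol → 0.0922 g
Anode: 2Cl⁻ → Cl₂ + 2e⁻ → n(Cl₂) = 0.003128/2 = 0.001564 mol → 0.0375 L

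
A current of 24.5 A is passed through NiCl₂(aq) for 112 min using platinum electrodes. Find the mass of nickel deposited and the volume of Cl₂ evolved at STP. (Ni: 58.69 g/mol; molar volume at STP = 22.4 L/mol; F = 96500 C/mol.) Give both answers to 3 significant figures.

50.1 g Ni; 19.1 L Cl₂

Q = 24.5 × 6720 = 1.646×10^5 C; n(e⁻) = 1.646×10^5 / 96500 = 1.706 mol
Cathode: Ni²⁺ + 2e⁻ → Ni → n(Ni) = 1.706/2 = 0.8530 mol → 50.1 g
Anode: 2Cl⁻ → Cl₂ + 2e⁻ → n(Cl₂) = 1.706/2 = 0.8530 mol → 19.1 L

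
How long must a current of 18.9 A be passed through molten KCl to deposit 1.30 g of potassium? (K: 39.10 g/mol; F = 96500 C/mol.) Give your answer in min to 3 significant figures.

n(K) = 1.30 / 39.10 = 0.03325 mol
K⁺ + e⁻ → K, so n(e⁻) = 0.03325 mol
Q = 0.03325 × 96500 = 3209 C
t = Q / I = 3209 / 18.9 = 169.8 s = 2.83 min

2.83 min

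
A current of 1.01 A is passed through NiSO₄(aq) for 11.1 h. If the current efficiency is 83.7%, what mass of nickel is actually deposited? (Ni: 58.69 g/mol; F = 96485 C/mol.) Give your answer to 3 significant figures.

10.3 g

Q = 1.01 × 39960 = 40360 C
n(e⁻) = 40360 / 96485 = 0.4183 mol
Ni²⁺ + 2e⁻ → Ni, so theoretical m(Ni) = 0.2092 × 58.69 = 12.28 g
Actual mass = 83.7% × 12.28 = 10.3 g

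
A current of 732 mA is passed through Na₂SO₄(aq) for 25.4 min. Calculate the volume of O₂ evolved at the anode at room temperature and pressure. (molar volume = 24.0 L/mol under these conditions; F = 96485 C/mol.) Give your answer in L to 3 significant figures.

0.0694 L

Charge passed = 0.732 × 1524 = 1116 C
Moles of electrons = 1116 / 96485 = 0.01157 mol
2H₂O → O₂ + 4H⁺ + 4e⁻, so n(O₂) = 0.01157 / 4 = 0.002893 mol
V = 0.002893 × 24.0 = 0.06943 L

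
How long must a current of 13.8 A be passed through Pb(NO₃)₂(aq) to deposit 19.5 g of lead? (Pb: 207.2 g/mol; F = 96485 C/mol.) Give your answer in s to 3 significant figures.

1320 s

n(Pb) = 19.5 / 207.2 = 0.09411 mol
Pb²⁺ + 2e⁻ → Pb, so n(e⁻) = 2 × 0.09411 = 0.1882 mol
Q = 0.1882 × 96485 = 18160 C
t = Q / I = 18160 / 13.8 = 1316 s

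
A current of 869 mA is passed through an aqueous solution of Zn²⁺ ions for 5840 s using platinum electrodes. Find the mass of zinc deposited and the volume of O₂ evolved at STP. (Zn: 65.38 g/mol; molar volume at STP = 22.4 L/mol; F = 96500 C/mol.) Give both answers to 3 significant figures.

Q = 0.869 × 5840 = 5075 C; n(e⁻) = 5075 / 96500 = 0.05259 mol
Cathode: Zn²⁺ + 2e⁻ → Zn → n(Zn) = 0.05259/2 = 0.02630 mol → 1.72 g
Anode: 2H₂O → O₂ + 4H⁺ + 4e⁻ → n(O₂) = 0.05259/4 = 0.01315 mol → 0.295 L

1.72 g Zn; 0.295 L O₂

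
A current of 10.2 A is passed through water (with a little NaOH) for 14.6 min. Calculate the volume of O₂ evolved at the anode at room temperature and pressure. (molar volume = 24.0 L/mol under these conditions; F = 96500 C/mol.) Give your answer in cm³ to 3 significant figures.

Q = It = 10.2 × 876 = 8935 C
n(e⁻) = 8935 / 96500 = 0.09259 mol
2H₂O → O₂ + 4H⁺ + 4e⁻, so n(O₂) = 0.09259 / 4 = 0.02315 mol
V = 0.02315 × 24.0 = 0.5556 L
= 556 cm³

556 cm³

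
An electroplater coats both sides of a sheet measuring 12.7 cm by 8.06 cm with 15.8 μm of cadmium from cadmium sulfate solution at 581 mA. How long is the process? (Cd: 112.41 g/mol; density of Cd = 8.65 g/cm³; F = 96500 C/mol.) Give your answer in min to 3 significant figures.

Plated area = 2 × 12.7 × 8.06 = 204.7 cm²
Volume = 204.7 × 15.8×10⁻⁴ cm = 0.3234 cm³
m(Cd) = 0.3234 × 8.65 = 2.797 g
n(Cd) = 2.797 / 112.41 = 0.02488 mol; n(e⁻) = 2 × 0.02488 = 0.04976 mol
Q = 0.04976 × 96500 = 4802 C
t = 4802 / 0.581 = 8265 s = 138 min

138 min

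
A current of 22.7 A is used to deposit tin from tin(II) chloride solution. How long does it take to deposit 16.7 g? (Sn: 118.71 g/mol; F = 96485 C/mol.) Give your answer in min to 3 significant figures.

19.9 min

n(Sn) = 16.7 / 118.71 = 0.1407 mol
Sn²⁺ + 2e⁻ → Sn, so n(e⁻) = 2 × 0.1407 = 0.2814 mol
Q = 0.2814 × 96485 = 27150 C
t = Q / I = 27150 / 22.7 = 1196 s = 19.9 min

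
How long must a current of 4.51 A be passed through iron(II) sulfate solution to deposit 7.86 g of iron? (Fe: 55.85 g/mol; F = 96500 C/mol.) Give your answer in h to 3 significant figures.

1.67 h

n(Fe) = 7.86 / 55.85 = 0.1407 mol
Fe²⁺ + 2e⁻ → Fe, so n(e⁻) = 2 × 0.1407 = 0.2814 mol
Q = 0.2814 × 96500 = 27160 C
t = Q / I = 27160 / 4.51 = 6022 s = 1.67 h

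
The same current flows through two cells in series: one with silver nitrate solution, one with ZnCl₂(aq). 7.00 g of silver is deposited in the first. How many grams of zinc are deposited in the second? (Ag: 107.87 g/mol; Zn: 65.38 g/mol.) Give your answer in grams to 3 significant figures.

n(Ag) = 7.00 / 107.87 = 0.06489 mol
Ag⁺ + e⁻ → Ag, so n(e⁻) = 0.06489 mol
Same current for the same time ⇒ same n(e⁻) = 0.06489 mol in both cells.
Zn²⁺ + 2e⁻ → Zn, so n(Zn) = 0.06489 / 2 = 0.03245 mol
m(Zn) = 0.03245 × 65.38 = 2.12 g

2.12 g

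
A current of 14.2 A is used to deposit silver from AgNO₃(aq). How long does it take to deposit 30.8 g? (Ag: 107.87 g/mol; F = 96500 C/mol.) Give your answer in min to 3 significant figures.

32.3 min

n(Ag) = 30.8 / 107.87 = 0.2855 mol
Ag⁺ + e⁻ → Ag, so n(e⁻) = 0.2855 mol
Q = 0.2855 × 96500 = 27550 C
t = Q / I = 27550 / 14.2 = 1940 s = 32.3 min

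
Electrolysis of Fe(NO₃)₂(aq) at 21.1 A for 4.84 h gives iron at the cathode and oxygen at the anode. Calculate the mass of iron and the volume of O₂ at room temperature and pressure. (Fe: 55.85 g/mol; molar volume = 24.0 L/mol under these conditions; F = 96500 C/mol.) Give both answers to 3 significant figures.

106 g Fe; 22.9 L O₂

Q = 21.1 × 17424 = 3.676×10^5 C; n(e⁻) = 3.676×10^5 / 96500 = 3.809 mol
Cathode: Fe²⁺ + 2e⁻ → Fe → n(Fe) = 3.809/2 = 1.905 mol → 106 g
Anode: 2H₂O → O₂ + 4H⁺ + 4e⁻ → n(O₂) = 3.809/4 = 0.9523 mol → 22.9 L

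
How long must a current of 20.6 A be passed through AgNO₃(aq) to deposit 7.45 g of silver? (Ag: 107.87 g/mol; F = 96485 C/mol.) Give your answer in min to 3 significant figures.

n(Ag) = 7.45 / 107.87 = 0.06906 mol
Ag⁺ + e⁻ → Ag, so n(e⁻) = 0.06906 mol
Q = 0.06906 × 96485 = 6663 C
t = Q / I = 6663 / 20.6 = 323.4 s = 5.39 min

5.39 min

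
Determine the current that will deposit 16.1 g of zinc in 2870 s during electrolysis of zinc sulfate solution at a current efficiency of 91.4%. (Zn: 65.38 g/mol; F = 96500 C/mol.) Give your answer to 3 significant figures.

18.1 A

n(Zn) = 16.1 / 65.38 = 0.2463 mol
Zn²⁺ + 2e⁻ → Zn, so n(e⁻) = 2 × 0.2463 = 0.4926 mol
Q = 0.4926 × 96500 / 0.914 = 52010 C
I = Q / t = 52010 / 2870 s = 18.1 A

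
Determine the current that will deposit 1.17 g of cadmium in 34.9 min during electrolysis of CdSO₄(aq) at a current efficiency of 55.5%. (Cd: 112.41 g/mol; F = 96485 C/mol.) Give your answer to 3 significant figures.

n(Cd) = 1.17 / 112.41 = 0.01041 mol
Cd²⁺ + 2e⁻ → Cd, so n(e⁻) = 2 × 0.01041 = 0.02082 mol
Q = 0.02082 × 96485 / 0.555 = 3619 C
I = Q / t = 3619 / 2094 s = 1.73 A

1.73 A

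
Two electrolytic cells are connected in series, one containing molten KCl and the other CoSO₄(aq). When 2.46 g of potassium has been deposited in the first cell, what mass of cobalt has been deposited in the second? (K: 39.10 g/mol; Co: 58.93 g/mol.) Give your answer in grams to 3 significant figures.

n(K) = 2.46 / 39.10 = 0.06292 mol
K⁺ + e⁻ → K, so n(e⁻) = 0.06292 mol
Same current for the same time ⇒ same n(e⁻) = 0.06292 mol in both cells.
Co²⁺ + 2e⁻ → Co, so n(Co) = 0.06292 / 2 = 0.03146 mol
m(Co) = 0.03146 × 58.93 = 1.85 g

1.85 g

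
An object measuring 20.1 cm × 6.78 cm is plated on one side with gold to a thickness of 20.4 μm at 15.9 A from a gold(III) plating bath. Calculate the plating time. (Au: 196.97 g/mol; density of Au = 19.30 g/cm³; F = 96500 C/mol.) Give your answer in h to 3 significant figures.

0.138 h

Plated area = 20.1 × 6.78 = 136.3 cm²
Volume = 136.3 × 20.4×10⁻⁴ cm = 0.2781 cm³
m(Au) = 0.2781 × 19.30 = 5.367 g
n(Au) = 5.367 / 196.97 = 0.02725 mol; n(e⁻) = 3 × 0.02725 = 0.08175 mol
Q = 0.08175 × 96500 = 7889 C
t = 7889 / 15.9 = 496.2 s = 0.138 h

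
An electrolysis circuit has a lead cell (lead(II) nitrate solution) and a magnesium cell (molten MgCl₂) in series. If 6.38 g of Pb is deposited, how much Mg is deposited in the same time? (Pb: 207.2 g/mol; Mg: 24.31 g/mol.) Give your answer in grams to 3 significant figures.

0.749 g

n(Pb) = 6.38 / 207.2 = 0.03079 mol
Pb²⁺ + 2e⁻ → Pb, so n(e⁻) = 2 × 0.03079 = 0.06158 mol
The cells are in series, so the same charge (and hence the same n(e⁻) = 0.06158 mol) passes through both.
Mg²⁺ + 2e⁻ → Mg, so n(Mg) = 0.06158 / 2 = 0.03079 mol
m(Mg) = 0.03079 × 24.31 = 0.749 g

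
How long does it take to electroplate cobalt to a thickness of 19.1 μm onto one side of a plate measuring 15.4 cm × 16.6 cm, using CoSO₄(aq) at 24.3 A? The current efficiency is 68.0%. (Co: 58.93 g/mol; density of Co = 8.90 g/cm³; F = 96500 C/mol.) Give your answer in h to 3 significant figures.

Plated area = 15.4 × 16.6 = 255.6 cm²
Volume = 255.6 × 19.1×10⁻⁴ cm = 0.4882 cm³
m(Co) = 0.4882 × 8.90 = 4.345 g
n(Co) = 4.345 / 58.93 = 0.07373 mol; n(e⁻) = 2 × 0.07373 = 0.1475 mol
Q = 0.1475 × 96500 / 0.680 = 20930 C
t = 20930 / 24.3 = 861.3 s = 0.239 h

0.239 h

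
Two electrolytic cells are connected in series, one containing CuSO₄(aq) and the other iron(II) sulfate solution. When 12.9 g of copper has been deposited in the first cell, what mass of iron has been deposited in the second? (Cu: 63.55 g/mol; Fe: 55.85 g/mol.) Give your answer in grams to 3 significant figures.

n(Cu) = 12.9 / 63.55 = 0.2030 mol
Cu²⁺ + 2e⁻ → Cu, so n(e⁻) = 2 × 0.2030 = 0.4060 mol
In series, the same 0.4060 mol of electrons flows through the second cell.
Fe²⁺ + 2e⁻ → Fe, so n(Fe) = 0.4060 / 2 = 0.2030 mol
m(Fe) = 0.2030 × 55.85 = 11.3 g

11.3 g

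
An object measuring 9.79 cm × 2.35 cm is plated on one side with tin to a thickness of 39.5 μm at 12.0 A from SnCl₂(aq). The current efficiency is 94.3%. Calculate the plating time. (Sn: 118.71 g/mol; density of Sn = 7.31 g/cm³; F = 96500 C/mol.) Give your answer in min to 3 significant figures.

1.59 min

Plated area = 9.79 × 2.35 = 23.01 cm²
Volume = 23.01 × 39.5×10⁻⁴ cm = 0.09089 cm³
m(Sn) = 0.09089 × 7.31 = 0.6644 g
n(Sn) = 0.6644 / 118.71 = 0.005597 mol; n(e⁻) = 2 × 0.005597 = 0.01119 mol
Q = 0.01119 × 96500 / 0.943 = 1145 C
t = 1145 / 12.0 = 95.42 s = 1.59 min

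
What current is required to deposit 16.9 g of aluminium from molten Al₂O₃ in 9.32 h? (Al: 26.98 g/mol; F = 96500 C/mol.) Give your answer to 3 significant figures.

n(Al) = 16.9 / 26.98 = 0.6264 mol
Al³⁺ + 3e⁻ → Al, so n(e⁻) = 3 × 0.6264 = 1.879 mol
Q = 1.879 × 96500 = 1.813×10^5 C
I = Q / t = 1.813×10^5 / 33552 s = 5.40 A

5.40 A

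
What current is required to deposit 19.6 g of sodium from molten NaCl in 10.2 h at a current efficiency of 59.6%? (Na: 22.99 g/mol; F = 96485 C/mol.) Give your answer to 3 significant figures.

n(Na) = 19.6 / 22.99 = 0.8525 mol
Na⁺ + e⁻ → Na, so n(e⁻) = 0.8525 mol
Q = 0.8525 × 96485 / 0.596 = 1.380×10^5 C
I = Q / t = 1.380×10^5 / 36720 s = 3.76 A

3.76 A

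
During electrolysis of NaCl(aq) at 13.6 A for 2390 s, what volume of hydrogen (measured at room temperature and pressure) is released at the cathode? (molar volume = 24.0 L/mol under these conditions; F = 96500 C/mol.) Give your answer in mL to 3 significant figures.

4040 mL

Q = 13.6 A × 2390 s = 32500 C
n(e⁻) = 32500 / 96500 = 0.3368 mol
2H⁺ + 2e⁻ → H₂, so n(H₂) = 0.3368 / 2 = 0.1684 mol
V = 0.1684 × 24.0 = 4.042 L
= 4040 mL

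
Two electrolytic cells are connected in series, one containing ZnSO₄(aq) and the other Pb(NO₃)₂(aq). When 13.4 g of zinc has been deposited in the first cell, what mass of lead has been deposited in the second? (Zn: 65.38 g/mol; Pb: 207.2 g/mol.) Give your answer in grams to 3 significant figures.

42.5 g

n(Zn) = 13.4 / 65.38 = 0.2050 mol
Zn²⁺ + 2e⁻ → Zn, so n(e⁻) = 2 × 0.2050 = 0.4100 mol
Same current for the same time ⇒ same n(e⁻) = 0.4100 mol in both cells.
Pb²⁺ + 2e⁻ → Pb, so n(Pb) = 0.4100 / 2 = 0.2050 mol
m(Pb) = 0.2050 × 207.2 = 42.5 g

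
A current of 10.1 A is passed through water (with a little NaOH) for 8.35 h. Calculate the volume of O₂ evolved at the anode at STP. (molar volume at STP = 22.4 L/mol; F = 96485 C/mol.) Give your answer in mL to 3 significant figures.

Q = 10.1 A × 30060 s = 3.036×10^5 C
n(e⁻) = Q/F = 3.036×10^5/96485 = 3.147 mol
2H₂O → O₂ + 4H⁺ + 4e⁻, so n(O₂) = 3.147 / 4 = 0.7868 mol
V = 0.7868 × 22.4 = 17.62 L
= 17600 mL

17600 mL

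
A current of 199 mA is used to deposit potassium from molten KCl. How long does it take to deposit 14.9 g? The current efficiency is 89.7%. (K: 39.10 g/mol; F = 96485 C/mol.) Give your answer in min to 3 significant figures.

n(K) = 14.9 / 39.10 = 0.3811 mol
K⁺ + e⁻ → K, so n(e⁻) = 0.3811 mol
Q = 0.3811 × 96485 / 0.897 = 40990 C
t = Q / I = 40990 / 0.199 = 2.060×10^5 s = 3430 min

3430 min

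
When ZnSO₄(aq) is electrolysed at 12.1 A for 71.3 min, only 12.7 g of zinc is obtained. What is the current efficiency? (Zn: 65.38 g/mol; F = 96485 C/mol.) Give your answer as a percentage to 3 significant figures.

Q = 12.1 × 4278 = 51760 C
n(e⁻) = 51760 / 96485 = 0.5365 mol
Zn²⁺ + 2e⁻ → Zn, so theoretical n(Zn) = 0.2683 mol → 17.54 g
Efficiency = 12.7 / 17.54 = 0.7241 = 72.4%

72.4%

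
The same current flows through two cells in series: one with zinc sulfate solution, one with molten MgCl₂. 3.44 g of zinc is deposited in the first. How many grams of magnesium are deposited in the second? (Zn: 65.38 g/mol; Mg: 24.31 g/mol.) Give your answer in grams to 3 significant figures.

1.28 g

n(Zn) = 3.44 / 65.38 = 0.05262 mol
Zn²⁺ + 2e⁻ → Zn, so n(e⁻) = 2 × 0.05262 = 0.1052 mol
Since the cells are in series, n(e⁻) in the Mg cell is also 0.1052 mol.
Mg²⁺ + 2e⁻ → Mg, so n(Mg) = 0.1052 / 2 = 0.05260 mol
m(Mg) = 0.05260 × 24.31 = 1.28 g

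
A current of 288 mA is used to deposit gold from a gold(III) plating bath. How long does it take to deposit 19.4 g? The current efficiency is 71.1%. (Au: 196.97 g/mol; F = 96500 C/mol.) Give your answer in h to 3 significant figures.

38.7 h

n(Au) = 19.4 / 196.97 = 0.09849 mol
Au³⁺ + 3e⁻ → Au, so n(e⁻) = 3 × 0.09849 = 0.2955 mol
Q = 0.2955 × 96500 / 0.711 = 40110 C
t = Q / I = 40110 / 0.288 = 1.393×10^5 s = 38.7 h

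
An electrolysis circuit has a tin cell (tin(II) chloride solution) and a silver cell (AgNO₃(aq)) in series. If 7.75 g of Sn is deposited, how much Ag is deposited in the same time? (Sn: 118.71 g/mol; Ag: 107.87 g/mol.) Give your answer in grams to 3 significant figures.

14.1 g

n(Sn) = 7.75 / 118.71 = 0.06529 mol
Sn²⁺ + 2e⁻ → Sn, so n(e⁻) = 2 × 0.06529 = 0.1306 mol
Same current for the same time ⇒ same n(e⁻) = 0.1306 mol in both cells.
Ag⁺ + e⁻ → Ag, so n(Ag) = 0.1306 mol
m(Ag) = 0.1306 × 107.87 = 14.1 g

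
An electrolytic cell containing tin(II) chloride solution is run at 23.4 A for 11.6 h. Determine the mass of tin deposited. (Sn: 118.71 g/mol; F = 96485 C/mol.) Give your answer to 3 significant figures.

Charge passed = 23.4 × 41760 = 9.772×10^5 C
n(e⁻) = Q/F = 9.772×10^5/96485 = 10.13 mol
Sn²⁺ + 2e⁻ → Sn, so n(Sn) = 10.13 / 2 = 5.065 mol
m = 5.065 × 118.71 = 601 g

601 g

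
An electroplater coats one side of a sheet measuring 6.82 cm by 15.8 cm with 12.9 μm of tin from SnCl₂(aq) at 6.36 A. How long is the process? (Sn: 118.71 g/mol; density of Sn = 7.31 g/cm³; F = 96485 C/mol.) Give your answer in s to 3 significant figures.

260 s

Plated area = 6.82 × 15.8 = 107.8 cm²
Volume = 107.8 × 12.9×10⁻⁴ cm = 0.1391 cm³
m(Sn) = 0.1391 × 7.31 = 1.017 g
n(Sn) = 1.017 / 118.71 = 0.008567 mol; n(e⁻) = 2 × 0.008567 = 0.01713 mol
Q = 0.01713 × 96485 = 1653 C
t = 1653 / 6.36 = 259.9 s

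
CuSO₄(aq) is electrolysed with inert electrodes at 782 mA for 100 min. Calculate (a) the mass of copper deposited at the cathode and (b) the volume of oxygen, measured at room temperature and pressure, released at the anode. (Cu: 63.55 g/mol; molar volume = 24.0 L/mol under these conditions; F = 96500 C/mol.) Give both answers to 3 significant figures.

1.54 g Cu; 0.292 L O₂

Q = 0.782 × 6000 = 4692 C; n(e⁻) = 4692 / 96500 = 0.04862 mol
Cathode: Cu²⁺ + 2e⁻ → Cu → n(Cu) = 0.04862/2 = 0.02431 mol → 1.54 g
Anode: 2H₂O → O₂ + 4H⁺ + 4e⁻ → n(O₂) = 0.04862/4 = 0.01216 mol → 0.292 L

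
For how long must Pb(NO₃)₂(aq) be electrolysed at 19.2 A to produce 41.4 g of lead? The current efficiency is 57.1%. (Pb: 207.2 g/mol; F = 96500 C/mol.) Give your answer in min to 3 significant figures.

58.6 min

n(Pb) = 41.4 / 207.2 = 0.1998 mol
Pb²⁺ + 2e⁻ → Pb, so n(e⁻) = 2 × 0.1998 = 0.3996 mol
Q = 0.3996 × 96500 / 0.571 = 67530 C
t = Q / I = 67530 / 19.2 = 3517 s = 58.6 min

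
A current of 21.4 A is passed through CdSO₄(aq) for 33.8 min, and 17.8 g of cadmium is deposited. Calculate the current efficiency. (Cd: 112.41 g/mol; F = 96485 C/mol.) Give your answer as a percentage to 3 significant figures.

70.4%

Q = 21.4 × 2028 = 43400 C
n(e⁻) = 43400 / 96485 = 0.4498 mol
Cd²⁺ + 2e⁻ → Cd, so theoretical n(Cd) = 0.2249 mol → 25.28 g
Efficiency = 17.8 / 25.28 = 0.7041 = 70.4%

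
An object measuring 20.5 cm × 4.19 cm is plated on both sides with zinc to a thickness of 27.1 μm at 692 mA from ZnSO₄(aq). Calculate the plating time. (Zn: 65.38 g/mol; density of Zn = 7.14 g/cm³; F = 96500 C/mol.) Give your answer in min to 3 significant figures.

236 min

Plated area = 2 × 20.5 × 4.19 = 171.8 cm²
Volume = 171.8 × 27.1×10⁻⁴ cm = 0.4656 cm³
m(Zn) = 0.4656 × 7.14 = 3.324 g
n(Zn) = 3.324 / 65.38 = 0.05084 mol; n(e⁻) = 2 × 0.05084 = 0.1017 mol
Q = 0.1017 × 96500 = 9814 C
t = 9814 / 0.692 = 14180 s = 236 min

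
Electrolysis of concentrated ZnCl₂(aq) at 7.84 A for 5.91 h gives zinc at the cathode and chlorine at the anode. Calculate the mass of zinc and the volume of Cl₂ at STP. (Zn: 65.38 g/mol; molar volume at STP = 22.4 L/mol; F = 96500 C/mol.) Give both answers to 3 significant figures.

Q = 7.84 × 21276 = 1.668×10^5 C; n(e⁻) = 1.668×10^5 / 96500 = 1.728 mol
Cathode: Zn²⁺ + 2e⁻ → Zn → n(Zn) = 1.728/2 = 0.8640 mol → 56.5 g
Anode: 2Cl⁻ → Cl₂ + 2e⁻ → n(Cl₂) = 1.728/2 = 0.8640 mol → 19.4 L

56.5 g Zn; 19.4 L Cl₂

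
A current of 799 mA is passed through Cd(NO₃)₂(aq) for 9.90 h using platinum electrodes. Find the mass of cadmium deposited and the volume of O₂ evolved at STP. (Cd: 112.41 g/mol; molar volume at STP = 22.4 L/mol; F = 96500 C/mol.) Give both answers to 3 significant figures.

Q = 0.799 × 35640 = 28480 C; n(e⁻) = 28480 / 96500 = 0.2951 mol
Cathode: Cd²⁺ + 2e⁻ → Cd → n(Cd) = 0.2951/2 = 0.1476 mol → 16.6 g
Anode: 2H₂O → O₂ + 4H⁺ + 4e⁻ → n(O₂) = 0.2951/4 = 0.07378 mol → 1.65 L

16.6 g Cd; 1.65 L O₂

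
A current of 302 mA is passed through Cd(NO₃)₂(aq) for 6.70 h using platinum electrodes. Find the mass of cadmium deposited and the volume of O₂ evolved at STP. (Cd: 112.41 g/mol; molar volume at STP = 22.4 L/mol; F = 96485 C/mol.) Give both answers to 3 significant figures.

4.24 g Cd; 0.423 L O₂

Q = 0.302 × 24120 = 7284 C; n(e⁻) = 7284 / 96485 = 0.07549 mol
Cathode: Cd²⁺ + 2e⁻ → Cd → n(Cd) = 0.07549/2 = 0.03775 mol → 4.24 g
Anode: 2H₂O → O₂ + 4H⁺ + 4e⁻ → n(O₂) = 0.07549/4 = 0.01887 mol → 0.423 L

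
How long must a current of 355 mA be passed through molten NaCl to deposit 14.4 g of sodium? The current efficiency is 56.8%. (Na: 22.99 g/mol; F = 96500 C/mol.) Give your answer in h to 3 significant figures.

n(Na) = 14.4 / 22.99 = 0.6264 mol
Na⁺ + e⁻ → Na, so n(e⁻) = 0.6264 mol
Q = 0.6264 × 96500 / 0.568 = 1.064×10^5 C
t = Q / I = 1.064×10^5 / 0.355 = 2.997×10^5 s = 83.3 h

83.3 h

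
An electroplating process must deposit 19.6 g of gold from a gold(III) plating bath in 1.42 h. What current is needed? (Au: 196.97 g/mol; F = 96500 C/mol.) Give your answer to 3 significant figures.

5.64 A

n(Au) = 19.6 / 196.97 = 0.09951 mol
Au³⁺ + 3e⁻ → Au, so n(e⁻) = 3 × 0.09951 = 0.2985 mol
Q = 0.2985 × 96500 = 28810 C
I = Q / t = 28810 / 5112 s = 5.64 A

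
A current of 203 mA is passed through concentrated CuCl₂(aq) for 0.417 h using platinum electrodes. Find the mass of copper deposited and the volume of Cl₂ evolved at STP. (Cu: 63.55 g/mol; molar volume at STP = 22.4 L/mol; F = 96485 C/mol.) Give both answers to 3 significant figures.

Q = 0.203 × 1501.2 = 304.7 C; n(e⁻) = 304.7 / 96485 = 0.003158 mol
Cathode: Cu²⁺ + 2e⁻ → Cu → n(Cu) = 0.003158/2 = 0.001579 mol → 0.100 g
Anode: 2Cl⁻ → Cl₂ + 2e⁻ → n(Cl₂) = 0.003158/2 = 0.001579 mol → 0.0354 L

0.100 g Cu; 0.0354 L Cl₂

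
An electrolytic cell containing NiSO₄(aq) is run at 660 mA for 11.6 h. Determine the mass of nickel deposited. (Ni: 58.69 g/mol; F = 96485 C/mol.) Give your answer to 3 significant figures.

8.38 g

Q = It = 0.660 × 41760 = 27560 C
n(e⁻) = Q/F = 27560/96485 = 0.2856 mol
Ni²⁺ + 2e⁻ → Ni, so n(Ni) = 0.2856 / 2 = 0.1428 mol
m = 0.1428 × 58.69 = 8.38 g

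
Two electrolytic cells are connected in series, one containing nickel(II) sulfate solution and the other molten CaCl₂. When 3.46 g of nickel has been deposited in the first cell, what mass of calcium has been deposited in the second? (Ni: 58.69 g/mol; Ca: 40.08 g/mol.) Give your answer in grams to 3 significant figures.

n(Ni) = 3.46 / 58.69 = 0.05895 mol
Ni²⁺ + 2e⁻ → Ni, so n(e⁻) = 2 × 0.05895 = 0.1179 mol
The cells are in series, so the same charge (and hence the same n(e⁻) = 0.1179 mol) passes through both.
Ca²⁺ + 2e⁻ → Ca, so n(Ca) = 0.1179 / 2 = 0.05895 mol
m(Ca) = 0.05895 × 40.08 = 2.36 g

2.36 g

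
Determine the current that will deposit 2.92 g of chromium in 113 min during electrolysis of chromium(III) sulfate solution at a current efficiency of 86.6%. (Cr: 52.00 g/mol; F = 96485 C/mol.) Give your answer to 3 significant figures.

n(Cr) = 2.92 / 52.00 = 0.05615 mol
Cr³⁺ + 3e⁻ → Cr, so n(e⁻) = 3 × 0.05615 = 0.1685 mol
Q = 0.1685 × 96485 / 0.866 = 18770 C
I = Q / t = 18770 / 6780 s = 2.77 A

2.77 A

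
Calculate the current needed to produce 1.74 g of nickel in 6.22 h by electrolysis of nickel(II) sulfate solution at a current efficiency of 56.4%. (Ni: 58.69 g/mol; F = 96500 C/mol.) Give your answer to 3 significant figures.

n(Ni) = 1.74 / 58.69 = 0.02965 mol
Ni²⁺ + 2e⁻ → Ni, so n(e⁻) = 2 × 0.02965 = 0.05930 mol
Q = 0.05930 × 96500 / 0.564 = 10150 C
I = Q / t = 10150 / 22392 s = 0.453 A

0.453 A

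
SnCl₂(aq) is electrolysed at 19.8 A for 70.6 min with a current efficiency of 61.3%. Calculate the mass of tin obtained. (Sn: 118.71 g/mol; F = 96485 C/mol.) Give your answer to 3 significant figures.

Q = 19.8 × 4236 = 83870 C
n(e⁻) = 83870 / 96485 = 0.8693 mol
Sn²⁺ + 2e⁻ → Sn, so theoretical m(Sn) = 0.4347 × 118.71 = 51.60 g
Actual mass = 61.3% × 51.60 = 31.6 g

31.6 g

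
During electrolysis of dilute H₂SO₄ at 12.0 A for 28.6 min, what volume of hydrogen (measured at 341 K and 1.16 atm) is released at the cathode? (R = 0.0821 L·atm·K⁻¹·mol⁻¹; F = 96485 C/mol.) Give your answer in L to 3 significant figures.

2.58 L

Q = It = 12.0 × 1716 = 20590 C
n(e⁻) = Q/F = 20590/96485 = 0.2134 mol
2H⁺ + 2e⁻ → H₂, so n(H₂) = 0.2134 / 2 = 0.1067 mol
V = nRT/P = 0.1067 × 0.0821 × 341 / 1.16 = 2.575 L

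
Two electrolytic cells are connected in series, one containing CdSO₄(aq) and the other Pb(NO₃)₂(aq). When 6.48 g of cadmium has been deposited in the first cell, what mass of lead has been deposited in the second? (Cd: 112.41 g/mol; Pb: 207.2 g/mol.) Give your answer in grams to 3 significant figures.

11.9 g

n(Cd) = 6.48 / 112.41 = 0.05765 mol
Cd²⁺ + 2e⁻ → Cd, so n(e⁻) = 2 × 0.05765 = 0.1153 mol
In series, the same 0.1153 mol of electrons flows through the second cell.
Pb²⁺ + 2e⁻ → Pb, so n(Pb) = 0.1153 / 2 = 0.05765 mol
m(Pb) = 0.05765 × 207.2 = 11.9 g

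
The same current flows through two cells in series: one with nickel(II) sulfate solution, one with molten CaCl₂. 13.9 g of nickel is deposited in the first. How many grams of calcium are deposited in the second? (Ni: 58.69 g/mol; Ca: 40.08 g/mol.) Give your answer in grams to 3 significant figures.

n(Ni) = 13.9 / 58.69 = 0.2368 mol
Ni²⁺ + 2e⁻ → Ni, so n(e⁻) = 2 × 0.2368 = 0.4736 mol
In series, the same 0.4736 mol of electrons flows through the second cell.
Ca²⁺ + 2e⁻ → Ca, so n(Ca) = 0.4736 / 2 = 0.2368 mol
m(Ca) = 0.2368 × 40.08 = 9.49 g

9.49 g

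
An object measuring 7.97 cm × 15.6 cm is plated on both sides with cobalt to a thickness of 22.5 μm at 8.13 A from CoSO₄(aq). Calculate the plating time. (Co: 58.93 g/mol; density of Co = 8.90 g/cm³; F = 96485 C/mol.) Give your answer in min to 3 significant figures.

33.4 min

Plated area = 2 × 7.97 × 15.6 = 248.7 cm²
Volume = 248.7 × 22.5×10⁻⁴ cm = 0.5596 cm³
m(Co) = 0.5596 × 8.90 = 4.980 g
n(Co) = 4.980 / 58.93 = 0.08451 mol; n(e⁻) = 2 × 0.08451 = 0.1690 mol
Q = 0.1690 × 96485 = 16310 C
t = 16310 / 8.13 = 2006 s = 33.4 min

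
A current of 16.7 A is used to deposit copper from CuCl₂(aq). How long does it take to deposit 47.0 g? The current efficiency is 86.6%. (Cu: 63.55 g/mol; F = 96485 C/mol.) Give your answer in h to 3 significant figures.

n(Cu) = 47.0 / 63.55 = 0.7396 mol
Cu²⁺ + 2e⁻ → Cu, so n(e⁻) = 2 × 0.7396 = 1.479 mol
Q = 1.479 × 96485 / 0.866 = 1.648×10^5 C
t = Q / I = 1.648×10^5 / 16.7 = 9868 s = 2.74 h

2.74 h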